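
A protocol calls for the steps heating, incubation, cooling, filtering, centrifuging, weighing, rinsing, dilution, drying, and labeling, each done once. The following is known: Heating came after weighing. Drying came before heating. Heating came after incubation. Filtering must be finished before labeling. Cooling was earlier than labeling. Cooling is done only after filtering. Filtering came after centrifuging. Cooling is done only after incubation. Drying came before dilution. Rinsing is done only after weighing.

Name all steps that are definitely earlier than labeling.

Directly stated before labeling: cooling and filtering.
Centrifuging reaches labeling via centrifuging → filtering → labeling.
Incubation reaches labeling via incubation → cooling → labeling.
No chain forces heating (or any of the others) ahead of labeling.

centrifuging, cooling, filtering, incubation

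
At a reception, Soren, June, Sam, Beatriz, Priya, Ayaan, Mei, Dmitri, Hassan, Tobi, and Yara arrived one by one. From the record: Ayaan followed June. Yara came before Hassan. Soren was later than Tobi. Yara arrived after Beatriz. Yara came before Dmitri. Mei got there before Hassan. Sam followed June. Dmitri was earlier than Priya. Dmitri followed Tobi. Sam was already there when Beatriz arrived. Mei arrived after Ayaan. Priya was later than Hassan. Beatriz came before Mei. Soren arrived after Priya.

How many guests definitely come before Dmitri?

5

Directly stated before Dmitri: Tobi and Yara.
Beatriz reaches Dmitri via Beatriz → Yara → Dmitri.
June reaches Dmitri via June → Sam → Beatriz → Yara → Dmitri.
Sam reaches Dmitri via Sam → Beatriz → Yara → Dmitri.
That's Beatriz, June, Sam, Tobi, and Yara — 5 in all.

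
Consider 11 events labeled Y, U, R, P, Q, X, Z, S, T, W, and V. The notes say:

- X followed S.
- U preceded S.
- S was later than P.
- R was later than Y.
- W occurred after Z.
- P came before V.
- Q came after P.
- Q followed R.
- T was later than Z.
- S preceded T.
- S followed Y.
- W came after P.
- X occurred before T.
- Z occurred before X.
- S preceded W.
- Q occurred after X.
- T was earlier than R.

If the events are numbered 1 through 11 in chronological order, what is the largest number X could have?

8

X must come before Q, R, and T — 3 events forced after it.
Everything else can be placed before X in some valid order, so X can sit as late as position 11 − 3 = 8.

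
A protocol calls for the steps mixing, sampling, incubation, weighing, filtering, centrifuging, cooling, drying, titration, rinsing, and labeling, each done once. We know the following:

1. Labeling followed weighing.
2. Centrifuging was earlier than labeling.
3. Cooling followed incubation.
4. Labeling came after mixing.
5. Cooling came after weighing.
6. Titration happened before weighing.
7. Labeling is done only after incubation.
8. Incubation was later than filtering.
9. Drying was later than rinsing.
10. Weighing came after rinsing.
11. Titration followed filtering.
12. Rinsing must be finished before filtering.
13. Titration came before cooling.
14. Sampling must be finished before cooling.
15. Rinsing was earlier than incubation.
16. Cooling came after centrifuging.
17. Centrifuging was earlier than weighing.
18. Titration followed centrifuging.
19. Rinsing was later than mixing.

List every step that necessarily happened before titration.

Directly stated before titration: centrifuging and filtering.
Mixing reaches titration via mixing → rinsing → filtering → titration.
Rinsing reaches titration via rinsing → filtering → titration.
No chain forces cooling (or any of the others) ahead of titration.

centrifuging, filtering, mixing, rinsing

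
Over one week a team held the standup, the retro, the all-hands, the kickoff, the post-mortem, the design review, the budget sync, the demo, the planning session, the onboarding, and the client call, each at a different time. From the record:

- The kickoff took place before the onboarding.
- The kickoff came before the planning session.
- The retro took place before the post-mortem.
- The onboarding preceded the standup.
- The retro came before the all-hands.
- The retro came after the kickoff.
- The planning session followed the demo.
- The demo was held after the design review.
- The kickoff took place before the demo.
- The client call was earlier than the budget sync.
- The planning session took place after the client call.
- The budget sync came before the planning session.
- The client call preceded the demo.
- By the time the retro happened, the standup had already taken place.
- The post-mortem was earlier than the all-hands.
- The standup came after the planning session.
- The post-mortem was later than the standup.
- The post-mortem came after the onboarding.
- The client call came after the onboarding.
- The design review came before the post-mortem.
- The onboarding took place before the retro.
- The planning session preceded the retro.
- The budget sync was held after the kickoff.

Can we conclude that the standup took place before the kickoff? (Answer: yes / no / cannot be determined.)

no

Tracing the constraints gives the kickoff → the onboarding → the standup, so the kickoff must come before the standup.
That means the standup cannot be before the kickoff.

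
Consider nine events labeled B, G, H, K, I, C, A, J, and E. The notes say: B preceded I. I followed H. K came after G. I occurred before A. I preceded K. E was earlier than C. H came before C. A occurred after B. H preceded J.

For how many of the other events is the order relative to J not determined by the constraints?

7

Forced before J: H.
That leaves A, B, C, E, G, I, and K with no forced order relative to J — 7.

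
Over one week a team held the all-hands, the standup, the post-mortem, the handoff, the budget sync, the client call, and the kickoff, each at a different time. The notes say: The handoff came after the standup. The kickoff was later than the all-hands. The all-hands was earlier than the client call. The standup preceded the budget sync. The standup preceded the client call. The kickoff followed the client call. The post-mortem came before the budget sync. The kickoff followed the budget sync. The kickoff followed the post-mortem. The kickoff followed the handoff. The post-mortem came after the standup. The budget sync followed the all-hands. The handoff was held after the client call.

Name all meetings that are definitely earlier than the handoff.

the all-hands, the client call, the standup

Directly stated before the handoff: the client call and the standup.
The all-hands reaches the handoff via the all-hands → the client call → the handoff.
No chain forces the post-mortem (or any of the others) ahead of the handoff.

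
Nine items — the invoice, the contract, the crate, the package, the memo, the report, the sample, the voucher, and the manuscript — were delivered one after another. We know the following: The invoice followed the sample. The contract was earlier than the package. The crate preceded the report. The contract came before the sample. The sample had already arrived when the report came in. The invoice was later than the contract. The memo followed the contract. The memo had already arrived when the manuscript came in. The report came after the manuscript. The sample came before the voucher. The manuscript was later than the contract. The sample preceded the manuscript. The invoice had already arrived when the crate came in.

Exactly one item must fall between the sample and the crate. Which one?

the invoice

Tracing the constraints gives the sample → the invoice → the crate, so the invoice sits after the sample and before the crate.
No other item is forced both after the sample and before the crate.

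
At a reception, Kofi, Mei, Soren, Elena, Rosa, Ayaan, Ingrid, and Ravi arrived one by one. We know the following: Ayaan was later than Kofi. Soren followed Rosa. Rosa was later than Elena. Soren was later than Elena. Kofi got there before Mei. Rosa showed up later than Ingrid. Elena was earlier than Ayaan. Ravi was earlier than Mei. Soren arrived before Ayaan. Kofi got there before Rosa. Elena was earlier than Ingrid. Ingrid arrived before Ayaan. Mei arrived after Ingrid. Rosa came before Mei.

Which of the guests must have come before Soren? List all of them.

Directly stated before Soren: Elena and Rosa.
Ingrid reaches Soren via Ingrid → Rosa → Soren.
Kofi reaches Soren via Kofi → Rosa → Soren.
No chain forces Mei (or any of the others) ahead of Soren.

Elena, Ingrid, Kofi, Rosa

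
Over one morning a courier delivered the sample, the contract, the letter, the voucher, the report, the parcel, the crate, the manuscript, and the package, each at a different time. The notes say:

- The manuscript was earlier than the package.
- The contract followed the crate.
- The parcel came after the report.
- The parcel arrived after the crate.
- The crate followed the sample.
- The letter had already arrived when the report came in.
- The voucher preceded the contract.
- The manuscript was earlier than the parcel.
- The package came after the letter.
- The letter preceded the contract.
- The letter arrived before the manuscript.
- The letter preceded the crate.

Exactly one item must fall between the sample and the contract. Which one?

Tracing the constraints gives the sample → the crate → the contract, so the crate sits after the sample and before the contract.
No other item is forced both after the sample and before the contract.

the crate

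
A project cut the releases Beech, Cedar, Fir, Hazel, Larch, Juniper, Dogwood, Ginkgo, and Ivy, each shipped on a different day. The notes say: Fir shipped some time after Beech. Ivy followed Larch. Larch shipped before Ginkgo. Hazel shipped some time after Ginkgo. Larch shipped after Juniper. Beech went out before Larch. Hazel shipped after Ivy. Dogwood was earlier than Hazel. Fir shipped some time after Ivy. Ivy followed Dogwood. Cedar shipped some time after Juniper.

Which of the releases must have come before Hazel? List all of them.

Directly stated before Hazel: Dogwood, Ginkgo, and Ivy.
Beech reaches Hazel via Beech → Larch → Ginkgo → Hazel.
Juniper reaches Hazel via Juniper → Larch → Ginkgo → Hazel.
Larch reaches Hazel via Larch → Ginkgo → Hazel.

Beech, Dogwood, Ginkgo, Ivy, Juniper, Larch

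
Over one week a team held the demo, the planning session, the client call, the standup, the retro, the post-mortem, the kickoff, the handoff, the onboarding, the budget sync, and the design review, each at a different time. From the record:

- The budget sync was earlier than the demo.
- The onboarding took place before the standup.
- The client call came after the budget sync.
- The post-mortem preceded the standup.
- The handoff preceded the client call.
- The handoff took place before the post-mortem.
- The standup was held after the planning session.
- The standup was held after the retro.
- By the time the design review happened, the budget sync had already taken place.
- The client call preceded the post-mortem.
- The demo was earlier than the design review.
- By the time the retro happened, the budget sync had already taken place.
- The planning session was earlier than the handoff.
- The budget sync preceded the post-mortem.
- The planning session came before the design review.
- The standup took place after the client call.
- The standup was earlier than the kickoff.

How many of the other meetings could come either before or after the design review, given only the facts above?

7

Forced before the design review: the budget sync, the demo, and the planning session.
That leaves the client call, the handoff, the kickoff, the onboarding, the post-mortem, the retro, and the standup with no forced order relative to the design review — 7.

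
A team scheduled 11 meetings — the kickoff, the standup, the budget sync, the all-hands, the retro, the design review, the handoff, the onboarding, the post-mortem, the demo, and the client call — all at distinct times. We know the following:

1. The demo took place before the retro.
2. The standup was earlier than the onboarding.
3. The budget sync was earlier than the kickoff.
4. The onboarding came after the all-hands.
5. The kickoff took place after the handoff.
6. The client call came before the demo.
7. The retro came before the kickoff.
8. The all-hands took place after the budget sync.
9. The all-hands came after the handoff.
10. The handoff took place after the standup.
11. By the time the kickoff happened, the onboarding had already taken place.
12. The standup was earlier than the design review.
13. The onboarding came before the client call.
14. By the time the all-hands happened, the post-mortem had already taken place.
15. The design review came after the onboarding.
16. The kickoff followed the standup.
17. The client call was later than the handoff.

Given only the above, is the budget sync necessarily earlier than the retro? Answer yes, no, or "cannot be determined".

Chain the constraints: the budget sync → the all-hands → the onboarding → the client call → the demo → the retro. Each link is directly stated, so the budget sync comes before the retro.

yes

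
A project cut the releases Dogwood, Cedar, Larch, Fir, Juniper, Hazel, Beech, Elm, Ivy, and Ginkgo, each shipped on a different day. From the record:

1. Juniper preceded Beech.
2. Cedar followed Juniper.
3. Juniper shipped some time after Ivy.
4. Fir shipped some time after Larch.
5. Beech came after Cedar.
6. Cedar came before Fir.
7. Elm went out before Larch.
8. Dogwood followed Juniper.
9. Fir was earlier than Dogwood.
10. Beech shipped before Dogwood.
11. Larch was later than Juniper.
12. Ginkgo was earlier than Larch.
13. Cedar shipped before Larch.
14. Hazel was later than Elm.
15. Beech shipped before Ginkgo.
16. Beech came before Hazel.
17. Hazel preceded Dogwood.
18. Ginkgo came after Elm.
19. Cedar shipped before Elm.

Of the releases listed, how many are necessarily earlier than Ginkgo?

Directly stated before Ginkgo: Beech and Elm.
Cedar reaches Ginkgo via Cedar → Beech → Ginkgo.
Ivy reaches Ginkgo via Ivy → Juniper → Beech → Ginkgo.
Juniper reaches Ginkgo via Juniper → Beech → Ginkgo.
That's Beech, Cedar, Elm, Ivy, and Juniper — 5 in all.

5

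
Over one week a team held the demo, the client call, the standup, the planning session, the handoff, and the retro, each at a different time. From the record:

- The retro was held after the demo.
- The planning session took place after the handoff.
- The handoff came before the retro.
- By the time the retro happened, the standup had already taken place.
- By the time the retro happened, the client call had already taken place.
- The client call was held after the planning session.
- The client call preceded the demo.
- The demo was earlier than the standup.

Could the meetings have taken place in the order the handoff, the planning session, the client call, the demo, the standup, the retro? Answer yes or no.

Check each stated constraint against the proposed order — e.g. the client call is ahead of the retro; the handoff is ahead of the retro. Every pair is in the required order; nothing is violated.

yes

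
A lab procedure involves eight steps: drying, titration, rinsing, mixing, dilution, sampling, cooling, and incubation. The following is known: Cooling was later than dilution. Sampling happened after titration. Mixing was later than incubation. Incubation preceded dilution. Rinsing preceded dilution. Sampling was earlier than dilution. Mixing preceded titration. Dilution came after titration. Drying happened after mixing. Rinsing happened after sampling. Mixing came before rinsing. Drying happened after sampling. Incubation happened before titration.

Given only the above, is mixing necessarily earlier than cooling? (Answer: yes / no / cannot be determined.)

yes

Chain the constraints: mixing → rinsing → dilution → cooling. Each link is directly stated, so mixing comes before cooling.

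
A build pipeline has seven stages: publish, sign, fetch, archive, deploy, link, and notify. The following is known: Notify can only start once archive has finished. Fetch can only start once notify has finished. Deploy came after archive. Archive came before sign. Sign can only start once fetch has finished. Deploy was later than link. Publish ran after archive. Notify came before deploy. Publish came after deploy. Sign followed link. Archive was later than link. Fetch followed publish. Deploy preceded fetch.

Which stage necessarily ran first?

Link has a chain of constraints placing it before every other stage, so link must be first.

link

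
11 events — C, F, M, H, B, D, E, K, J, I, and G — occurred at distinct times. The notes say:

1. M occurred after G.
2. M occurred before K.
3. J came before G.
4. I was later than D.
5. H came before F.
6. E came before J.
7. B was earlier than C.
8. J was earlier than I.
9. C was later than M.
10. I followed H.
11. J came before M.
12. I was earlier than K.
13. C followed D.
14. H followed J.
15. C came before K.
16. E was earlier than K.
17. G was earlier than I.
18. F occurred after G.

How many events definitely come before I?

5

Directly stated before I: D, G, H, and J.
E reaches I via E → J → I.
That's D, E, G, H, and J — 5 in all.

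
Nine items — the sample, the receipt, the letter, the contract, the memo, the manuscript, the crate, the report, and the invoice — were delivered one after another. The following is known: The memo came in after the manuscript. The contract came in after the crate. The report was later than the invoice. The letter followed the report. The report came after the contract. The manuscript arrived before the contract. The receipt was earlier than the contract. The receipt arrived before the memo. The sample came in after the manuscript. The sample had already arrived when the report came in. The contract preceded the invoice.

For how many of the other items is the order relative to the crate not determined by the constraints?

Forced after the crate: the contract, the invoice, the letter, and the report.
That leaves the manuscript, the memo, the receipt, and the sample with no forced order relative to the crate — 4.

4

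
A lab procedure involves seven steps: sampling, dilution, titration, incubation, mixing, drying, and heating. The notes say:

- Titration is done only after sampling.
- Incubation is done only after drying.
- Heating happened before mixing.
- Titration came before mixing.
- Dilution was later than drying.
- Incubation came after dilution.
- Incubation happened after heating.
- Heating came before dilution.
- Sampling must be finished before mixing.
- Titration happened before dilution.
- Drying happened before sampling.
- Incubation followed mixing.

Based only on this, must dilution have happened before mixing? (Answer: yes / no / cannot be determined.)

No chain of stated constraints runs from dilution to mixing, and none runs from mixing to dilution either.
So the relative order of dilution and mixing is not fixed by the given facts.

cannot be determined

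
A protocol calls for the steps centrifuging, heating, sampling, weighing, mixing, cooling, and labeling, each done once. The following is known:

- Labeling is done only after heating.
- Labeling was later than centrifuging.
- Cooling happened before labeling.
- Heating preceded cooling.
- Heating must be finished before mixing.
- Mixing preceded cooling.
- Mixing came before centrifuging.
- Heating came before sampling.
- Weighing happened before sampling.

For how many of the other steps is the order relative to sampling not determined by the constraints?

Forced before sampling: heating and weighing.
That leaves centrifuging, cooling, labeling, and mixing with no forced order relative to sampling — 4.

4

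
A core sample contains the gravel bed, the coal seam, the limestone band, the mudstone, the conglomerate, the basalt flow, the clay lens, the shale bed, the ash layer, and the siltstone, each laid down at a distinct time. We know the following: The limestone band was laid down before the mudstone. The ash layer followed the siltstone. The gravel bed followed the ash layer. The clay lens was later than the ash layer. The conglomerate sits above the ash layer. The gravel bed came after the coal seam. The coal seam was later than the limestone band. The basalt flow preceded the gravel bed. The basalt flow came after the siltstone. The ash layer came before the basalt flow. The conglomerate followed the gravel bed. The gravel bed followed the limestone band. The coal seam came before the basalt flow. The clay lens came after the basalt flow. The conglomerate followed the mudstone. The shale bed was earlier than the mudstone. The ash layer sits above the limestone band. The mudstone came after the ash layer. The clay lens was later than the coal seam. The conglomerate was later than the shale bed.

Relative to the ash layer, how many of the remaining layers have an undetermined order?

2

Forced before the ash layer: the limestone band and the siltstone; forced after the ash layer: the basalt flow, the clay lens, the conglomerate, the gravel bed, and the mudstone.
That leaves the coal seam and the shale bed with no forced order relative to the ash layer — 2.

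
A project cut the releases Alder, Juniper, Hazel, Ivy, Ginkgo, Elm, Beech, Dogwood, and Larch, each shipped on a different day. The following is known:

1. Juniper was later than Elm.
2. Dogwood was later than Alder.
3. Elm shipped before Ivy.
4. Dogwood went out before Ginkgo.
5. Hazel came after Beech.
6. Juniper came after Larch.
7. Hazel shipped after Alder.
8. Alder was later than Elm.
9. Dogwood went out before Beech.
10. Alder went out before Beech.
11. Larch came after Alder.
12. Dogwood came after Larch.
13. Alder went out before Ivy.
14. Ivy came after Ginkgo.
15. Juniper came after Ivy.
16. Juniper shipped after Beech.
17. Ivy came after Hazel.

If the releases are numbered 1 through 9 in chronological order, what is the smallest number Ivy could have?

8

Alder, Beech, Dogwood, Elm, Ginkgo, Hazel, and Larch must all come before Ivy — 7 forced predecessors.
Nothing else is forced ahead of Ivy, so its earliest slot is position 7 + 1 = 8.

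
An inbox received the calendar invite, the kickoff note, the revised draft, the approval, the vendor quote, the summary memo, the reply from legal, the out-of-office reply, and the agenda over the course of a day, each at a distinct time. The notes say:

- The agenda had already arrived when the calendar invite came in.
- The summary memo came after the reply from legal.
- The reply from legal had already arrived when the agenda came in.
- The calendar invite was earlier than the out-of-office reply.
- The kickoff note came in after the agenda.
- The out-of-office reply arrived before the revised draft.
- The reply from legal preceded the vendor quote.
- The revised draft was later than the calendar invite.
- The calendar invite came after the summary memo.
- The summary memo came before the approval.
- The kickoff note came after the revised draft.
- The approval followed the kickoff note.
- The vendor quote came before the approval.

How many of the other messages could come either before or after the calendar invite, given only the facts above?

1

Forced before the calendar invite: the agenda, the reply from legal, and the summary memo; forced after the calendar invite: the approval, the kickoff note, the out-of-office reply, and the revised draft.
That leaves the vendor quote with no forced order relative to the calendar invite — 1.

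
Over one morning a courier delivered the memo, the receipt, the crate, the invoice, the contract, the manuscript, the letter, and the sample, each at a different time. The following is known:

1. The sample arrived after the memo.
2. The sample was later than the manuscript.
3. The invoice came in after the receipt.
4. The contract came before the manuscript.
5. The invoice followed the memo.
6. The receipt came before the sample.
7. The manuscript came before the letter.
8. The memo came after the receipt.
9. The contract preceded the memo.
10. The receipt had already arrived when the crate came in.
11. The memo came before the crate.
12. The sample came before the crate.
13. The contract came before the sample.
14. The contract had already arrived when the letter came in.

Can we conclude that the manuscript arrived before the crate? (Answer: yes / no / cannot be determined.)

Chain the constraints: the manuscript → the sample → the crate. Each link is directly stated, so the manuscript comes before the crate.

yes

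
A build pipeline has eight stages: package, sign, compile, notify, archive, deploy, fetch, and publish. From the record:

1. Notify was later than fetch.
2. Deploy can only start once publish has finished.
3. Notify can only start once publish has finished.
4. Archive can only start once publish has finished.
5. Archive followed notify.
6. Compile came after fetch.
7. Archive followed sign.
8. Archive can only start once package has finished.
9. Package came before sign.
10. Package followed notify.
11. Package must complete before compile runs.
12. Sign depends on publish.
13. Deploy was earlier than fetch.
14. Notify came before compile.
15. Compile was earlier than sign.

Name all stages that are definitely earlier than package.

Directly stated before package: notify.
Deploy reaches package via deploy → fetch → notify → package.
Fetch reaches package via fetch → notify → package.
Publish reaches package via publish → notify → package.
No chain forces sign (or any of the others) ahead of package.

deploy, fetch, notify, publish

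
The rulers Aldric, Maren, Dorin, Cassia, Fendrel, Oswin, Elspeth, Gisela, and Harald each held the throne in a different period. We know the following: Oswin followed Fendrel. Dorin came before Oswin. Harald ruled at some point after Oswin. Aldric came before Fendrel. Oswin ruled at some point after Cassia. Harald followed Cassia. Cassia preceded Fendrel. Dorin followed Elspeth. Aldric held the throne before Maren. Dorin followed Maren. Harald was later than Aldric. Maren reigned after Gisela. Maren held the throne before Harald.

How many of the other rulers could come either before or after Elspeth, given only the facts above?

Forced after Elspeth: Dorin, Harald, and Oswin.
That leaves Aldric, Cassia, Fendrel, Gisela, and Maren with no forced order relative to Elspeth — 5.

5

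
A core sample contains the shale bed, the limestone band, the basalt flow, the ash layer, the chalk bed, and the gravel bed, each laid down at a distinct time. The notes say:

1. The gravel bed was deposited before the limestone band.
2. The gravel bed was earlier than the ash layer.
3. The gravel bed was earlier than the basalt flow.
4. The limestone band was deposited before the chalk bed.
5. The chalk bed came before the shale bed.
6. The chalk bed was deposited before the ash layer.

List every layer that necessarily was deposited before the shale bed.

the chalk bed, the gravel bed, the limestone band

Directly stated before the shale bed: the chalk bed.
The gravel bed reaches the shale bed via the gravel bed → the limestone band → the chalk bed → the shale bed.
The limestone band reaches the shale bed via the limestone band → the chalk bed → the shale bed.
No chain forces the ash layer (or any of the others) ahead of the shale bed.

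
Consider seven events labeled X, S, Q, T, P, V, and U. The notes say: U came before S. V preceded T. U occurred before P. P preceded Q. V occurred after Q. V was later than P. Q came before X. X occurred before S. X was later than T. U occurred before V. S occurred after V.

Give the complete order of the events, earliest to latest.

The constraints fix every adjacent pair, so only one ordering works:
U → P → Q → V → T → X → S.

U, P, Q, V, T, X, S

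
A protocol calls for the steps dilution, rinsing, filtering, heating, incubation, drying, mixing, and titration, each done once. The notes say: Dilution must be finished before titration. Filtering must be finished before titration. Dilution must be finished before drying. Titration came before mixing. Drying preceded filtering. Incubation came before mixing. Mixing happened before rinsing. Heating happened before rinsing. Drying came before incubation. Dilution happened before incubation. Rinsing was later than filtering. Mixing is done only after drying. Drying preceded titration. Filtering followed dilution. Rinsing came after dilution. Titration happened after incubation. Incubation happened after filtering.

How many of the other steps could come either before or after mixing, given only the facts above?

Forced before mixing: dilution, drying, filtering, incubation, and titration; forced after mixing: rinsing.
That leaves heating with no forced order relative to mixing — 1.

1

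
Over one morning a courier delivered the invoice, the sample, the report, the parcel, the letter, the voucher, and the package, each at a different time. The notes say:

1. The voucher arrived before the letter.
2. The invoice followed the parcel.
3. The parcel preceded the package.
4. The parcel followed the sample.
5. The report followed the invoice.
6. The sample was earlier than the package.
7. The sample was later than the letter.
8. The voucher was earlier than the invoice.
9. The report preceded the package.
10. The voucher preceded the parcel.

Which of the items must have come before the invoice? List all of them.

the letter, the parcel, the sample, the voucher

Directly stated before the invoice: the parcel and the voucher.
The letter reaches the invoice via the letter → the sample → the parcel → the invoice.
The sample reaches the invoice via the sample → the parcel → the invoice.
No chain forces the report (or any of the others) ahead of the invoice.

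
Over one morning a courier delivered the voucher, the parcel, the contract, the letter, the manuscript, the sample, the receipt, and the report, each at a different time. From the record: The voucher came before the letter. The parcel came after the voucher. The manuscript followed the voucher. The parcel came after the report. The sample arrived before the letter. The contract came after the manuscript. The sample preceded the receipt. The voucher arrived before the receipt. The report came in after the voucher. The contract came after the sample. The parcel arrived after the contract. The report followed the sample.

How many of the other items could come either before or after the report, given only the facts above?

4

Forced before the report: the sample and the voucher; forced after the report: the parcel.
That leaves the contract, the letter, the manuscript, and the receipt with no forced order relative to the report — 4.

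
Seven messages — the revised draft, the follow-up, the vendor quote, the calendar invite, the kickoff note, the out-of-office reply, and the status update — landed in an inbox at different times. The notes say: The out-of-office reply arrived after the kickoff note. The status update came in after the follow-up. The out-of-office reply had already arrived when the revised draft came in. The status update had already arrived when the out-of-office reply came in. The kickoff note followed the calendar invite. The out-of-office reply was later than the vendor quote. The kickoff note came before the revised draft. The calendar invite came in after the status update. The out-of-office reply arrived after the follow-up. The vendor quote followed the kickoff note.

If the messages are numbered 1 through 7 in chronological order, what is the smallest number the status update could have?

The follow-up must come before the status update — 1 forced predecessor.
Nothing else is forced ahead of the status update, so its earliest slot is position 1 + 1 = 2.

2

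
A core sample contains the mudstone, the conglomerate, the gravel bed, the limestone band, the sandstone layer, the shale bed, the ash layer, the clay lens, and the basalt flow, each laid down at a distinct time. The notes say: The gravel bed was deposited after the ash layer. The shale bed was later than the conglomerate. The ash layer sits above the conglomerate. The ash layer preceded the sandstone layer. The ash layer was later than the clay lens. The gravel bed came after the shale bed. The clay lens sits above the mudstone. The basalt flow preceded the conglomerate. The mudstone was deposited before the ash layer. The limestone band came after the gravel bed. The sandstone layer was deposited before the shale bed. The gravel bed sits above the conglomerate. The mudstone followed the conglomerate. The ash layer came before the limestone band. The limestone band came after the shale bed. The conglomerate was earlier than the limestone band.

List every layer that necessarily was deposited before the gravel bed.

the ash layer, the basalt flow, the clay lens, the conglomerate, the mudstone, the sandstone layer, the shale bed

Directly stated before the gravel bed: the ash layer, the conglomerate, and the shale bed.
The basalt flow reaches the gravel bed via the basalt flow → the conglomerate → the gravel bed.
The clay lens reaches the gravel bed via the clay lens → the ash layer → the gravel bed.
The mudstone reaches the gravel bed via the mudstone → the ash layer → the gravel bed.
Likewise the sandstone layer reaches the gravel bed by chaining the stated constraints.
No chain forces the limestone band ahead of the gravel bed.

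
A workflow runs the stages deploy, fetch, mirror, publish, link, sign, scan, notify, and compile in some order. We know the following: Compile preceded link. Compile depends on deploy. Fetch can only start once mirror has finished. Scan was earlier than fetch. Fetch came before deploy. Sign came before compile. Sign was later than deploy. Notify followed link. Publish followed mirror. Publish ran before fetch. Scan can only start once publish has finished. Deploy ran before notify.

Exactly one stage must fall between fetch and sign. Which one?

Tracing the constraints gives fetch → deploy → sign, so deploy sits after fetch and before sign.
No other stage is forced both after fetch and before sign.

deploy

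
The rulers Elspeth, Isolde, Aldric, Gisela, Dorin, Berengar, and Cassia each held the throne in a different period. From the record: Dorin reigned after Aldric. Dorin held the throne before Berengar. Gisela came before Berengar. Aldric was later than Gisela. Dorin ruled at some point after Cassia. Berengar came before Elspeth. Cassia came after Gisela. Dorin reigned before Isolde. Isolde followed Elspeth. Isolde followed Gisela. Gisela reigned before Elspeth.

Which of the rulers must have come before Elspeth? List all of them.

Aldric, Berengar, Cassia, Dorin, Gisela

Directly stated before Elspeth: Berengar and Gisela.
Aldric reaches Elspeth via Aldric → Dorin → Berengar → Elspeth.
Cassia reaches Elspeth via Cassia → Dorin → Berengar → Elspeth.
Dorin reaches Elspeth via Dorin → Berengar → Elspeth.
No chain forces Isolde ahead of Elspeth.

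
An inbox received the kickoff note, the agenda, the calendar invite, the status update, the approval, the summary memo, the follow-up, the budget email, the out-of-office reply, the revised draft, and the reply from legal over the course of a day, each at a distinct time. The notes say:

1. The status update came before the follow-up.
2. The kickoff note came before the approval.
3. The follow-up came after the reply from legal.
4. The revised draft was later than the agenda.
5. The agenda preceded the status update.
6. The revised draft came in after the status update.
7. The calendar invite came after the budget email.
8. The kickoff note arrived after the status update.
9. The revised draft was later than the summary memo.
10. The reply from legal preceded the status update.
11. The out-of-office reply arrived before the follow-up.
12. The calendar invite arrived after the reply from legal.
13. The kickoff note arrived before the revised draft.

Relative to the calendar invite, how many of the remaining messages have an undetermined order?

8

Forced before the calendar invite: the budget email and the reply from legal.
That leaves the agenda, the approval, the follow-up, the kickoff note, the out-of-office reply, the revised draft, the status update, and the summary memo with no forced order relative to the calendar invite — 8.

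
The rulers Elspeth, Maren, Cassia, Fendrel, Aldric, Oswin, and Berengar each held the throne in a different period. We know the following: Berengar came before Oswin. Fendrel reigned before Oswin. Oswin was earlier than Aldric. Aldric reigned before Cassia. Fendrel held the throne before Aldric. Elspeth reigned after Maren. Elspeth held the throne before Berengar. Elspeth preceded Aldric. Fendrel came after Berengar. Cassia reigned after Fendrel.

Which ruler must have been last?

Every other ruler has a chain of constraints placing them before Cassia, so Cassia is last.

Cassia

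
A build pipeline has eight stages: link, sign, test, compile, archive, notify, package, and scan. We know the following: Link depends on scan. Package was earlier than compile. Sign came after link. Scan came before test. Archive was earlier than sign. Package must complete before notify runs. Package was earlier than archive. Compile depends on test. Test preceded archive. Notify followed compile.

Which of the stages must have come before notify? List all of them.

compile, package, scan, test

Directly stated before notify: compile and package.
Scan reaches notify via scan → test → compile → notify.
Test reaches notify via test → compile → notify.
No chain forces sign (or any of the others) ahead of notify.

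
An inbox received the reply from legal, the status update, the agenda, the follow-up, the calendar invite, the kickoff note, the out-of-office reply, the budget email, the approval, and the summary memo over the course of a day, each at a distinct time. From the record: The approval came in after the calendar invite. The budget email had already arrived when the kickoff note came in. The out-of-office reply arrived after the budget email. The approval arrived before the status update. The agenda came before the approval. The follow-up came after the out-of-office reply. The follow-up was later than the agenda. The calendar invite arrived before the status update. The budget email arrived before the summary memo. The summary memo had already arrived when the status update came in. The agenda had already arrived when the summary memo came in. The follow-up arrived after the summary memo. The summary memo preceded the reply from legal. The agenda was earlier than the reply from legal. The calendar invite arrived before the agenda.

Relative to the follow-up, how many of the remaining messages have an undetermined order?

Forced before the follow-up: the agenda, the budget email, the calendar invite, the out-of-office reply, and the summary memo.
That leaves the approval, the kickoff note, the reply from legal, and the status update with no forced order relative to the follow-up — 4.

4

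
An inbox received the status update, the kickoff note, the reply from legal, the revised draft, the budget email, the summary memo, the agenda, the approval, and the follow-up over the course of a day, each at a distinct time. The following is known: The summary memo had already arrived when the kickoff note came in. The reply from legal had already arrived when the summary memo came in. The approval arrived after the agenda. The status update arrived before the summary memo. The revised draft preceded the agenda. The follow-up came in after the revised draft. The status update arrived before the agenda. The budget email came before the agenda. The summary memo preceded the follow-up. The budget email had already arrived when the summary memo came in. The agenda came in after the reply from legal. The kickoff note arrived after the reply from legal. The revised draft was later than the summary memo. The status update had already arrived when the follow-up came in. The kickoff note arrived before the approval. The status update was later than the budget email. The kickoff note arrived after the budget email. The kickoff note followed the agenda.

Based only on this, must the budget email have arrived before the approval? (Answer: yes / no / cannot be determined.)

yes

Chain the constraints: the budget email → the agenda → the approval. Each link is directly stated, so the budget email comes before the approval.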